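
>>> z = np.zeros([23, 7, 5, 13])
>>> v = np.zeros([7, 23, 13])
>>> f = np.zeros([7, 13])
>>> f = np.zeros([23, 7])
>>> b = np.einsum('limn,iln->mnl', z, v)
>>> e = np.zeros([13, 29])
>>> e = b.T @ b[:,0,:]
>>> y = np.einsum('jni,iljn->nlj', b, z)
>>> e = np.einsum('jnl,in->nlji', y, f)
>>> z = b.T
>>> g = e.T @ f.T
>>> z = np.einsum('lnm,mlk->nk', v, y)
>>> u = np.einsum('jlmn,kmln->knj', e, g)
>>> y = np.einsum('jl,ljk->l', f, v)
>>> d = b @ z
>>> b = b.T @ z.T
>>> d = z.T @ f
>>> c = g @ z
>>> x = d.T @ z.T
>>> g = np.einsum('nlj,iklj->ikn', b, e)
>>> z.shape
(23, 5)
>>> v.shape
(7, 23, 13)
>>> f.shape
(23, 7)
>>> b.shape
(23, 13, 23)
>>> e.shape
(7, 5, 13, 23)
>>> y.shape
(7,)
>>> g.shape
(7, 5, 23)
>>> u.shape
(23, 23, 7)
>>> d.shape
(5, 7)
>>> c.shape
(23, 13, 5, 5)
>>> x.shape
(7, 23)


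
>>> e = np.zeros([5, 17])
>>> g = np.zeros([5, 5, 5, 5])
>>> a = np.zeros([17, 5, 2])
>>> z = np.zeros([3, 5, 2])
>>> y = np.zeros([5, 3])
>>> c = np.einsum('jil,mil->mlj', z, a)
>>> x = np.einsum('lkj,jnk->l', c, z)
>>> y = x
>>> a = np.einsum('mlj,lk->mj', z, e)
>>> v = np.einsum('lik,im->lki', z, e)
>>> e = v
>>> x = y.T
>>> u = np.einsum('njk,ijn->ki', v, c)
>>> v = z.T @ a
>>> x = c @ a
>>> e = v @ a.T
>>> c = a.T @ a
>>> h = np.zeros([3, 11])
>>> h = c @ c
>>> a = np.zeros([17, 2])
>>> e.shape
(2, 5, 3)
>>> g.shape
(5, 5, 5, 5)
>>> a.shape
(17, 2)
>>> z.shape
(3, 5, 2)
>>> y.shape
(17,)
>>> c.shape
(2, 2)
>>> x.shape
(17, 2, 2)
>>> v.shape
(2, 5, 2)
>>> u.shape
(5, 17)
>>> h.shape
(2, 2)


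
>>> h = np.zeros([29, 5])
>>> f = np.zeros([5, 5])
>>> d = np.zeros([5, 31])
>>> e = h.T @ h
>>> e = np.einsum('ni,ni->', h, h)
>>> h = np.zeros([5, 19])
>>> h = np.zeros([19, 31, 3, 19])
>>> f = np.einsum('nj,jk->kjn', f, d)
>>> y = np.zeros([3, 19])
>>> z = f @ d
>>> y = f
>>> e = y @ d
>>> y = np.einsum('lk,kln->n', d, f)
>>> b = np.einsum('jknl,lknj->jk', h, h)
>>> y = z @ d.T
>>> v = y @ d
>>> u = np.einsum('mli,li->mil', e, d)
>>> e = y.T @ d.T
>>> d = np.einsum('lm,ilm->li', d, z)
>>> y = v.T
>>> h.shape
(19, 31, 3, 19)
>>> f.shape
(31, 5, 5)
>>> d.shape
(5, 31)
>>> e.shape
(5, 5, 5)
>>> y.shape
(31, 5, 31)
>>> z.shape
(31, 5, 31)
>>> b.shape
(19, 31)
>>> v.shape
(31, 5, 31)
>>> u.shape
(31, 31, 5)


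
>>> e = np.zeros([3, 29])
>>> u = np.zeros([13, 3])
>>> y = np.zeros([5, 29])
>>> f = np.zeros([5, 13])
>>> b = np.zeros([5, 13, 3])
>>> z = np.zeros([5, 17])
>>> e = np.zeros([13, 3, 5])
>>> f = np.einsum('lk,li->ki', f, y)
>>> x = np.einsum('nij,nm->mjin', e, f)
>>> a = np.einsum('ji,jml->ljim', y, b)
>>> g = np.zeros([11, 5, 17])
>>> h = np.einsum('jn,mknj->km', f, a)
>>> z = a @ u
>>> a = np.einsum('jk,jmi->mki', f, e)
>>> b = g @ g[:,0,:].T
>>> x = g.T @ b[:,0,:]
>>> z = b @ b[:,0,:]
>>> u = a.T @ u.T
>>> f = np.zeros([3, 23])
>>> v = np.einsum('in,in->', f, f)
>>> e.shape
(13, 3, 5)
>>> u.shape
(5, 29, 13)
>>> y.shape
(5, 29)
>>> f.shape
(3, 23)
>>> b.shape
(11, 5, 11)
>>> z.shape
(11, 5, 11)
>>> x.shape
(17, 5, 11)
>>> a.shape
(3, 29, 5)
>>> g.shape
(11, 5, 17)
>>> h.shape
(5, 3)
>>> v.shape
()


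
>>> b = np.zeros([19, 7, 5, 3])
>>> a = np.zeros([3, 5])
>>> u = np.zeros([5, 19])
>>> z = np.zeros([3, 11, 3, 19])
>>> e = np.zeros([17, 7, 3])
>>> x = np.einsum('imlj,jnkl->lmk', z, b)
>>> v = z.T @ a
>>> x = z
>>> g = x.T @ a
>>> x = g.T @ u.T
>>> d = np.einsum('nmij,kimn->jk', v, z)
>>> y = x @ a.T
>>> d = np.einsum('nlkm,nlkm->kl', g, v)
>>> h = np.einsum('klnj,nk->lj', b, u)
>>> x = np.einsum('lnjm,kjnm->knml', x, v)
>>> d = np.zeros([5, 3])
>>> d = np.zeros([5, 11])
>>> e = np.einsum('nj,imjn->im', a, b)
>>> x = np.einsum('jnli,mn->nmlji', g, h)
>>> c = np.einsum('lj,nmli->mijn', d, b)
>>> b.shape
(19, 7, 5, 3)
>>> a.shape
(3, 5)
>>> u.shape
(5, 19)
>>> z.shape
(3, 11, 3, 19)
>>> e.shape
(19, 7)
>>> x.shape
(3, 7, 11, 19, 5)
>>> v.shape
(19, 3, 11, 5)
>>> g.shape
(19, 3, 11, 5)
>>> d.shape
(5, 11)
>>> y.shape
(5, 11, 3, 3)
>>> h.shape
(7, 3)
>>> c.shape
(7, 3, 11, 19)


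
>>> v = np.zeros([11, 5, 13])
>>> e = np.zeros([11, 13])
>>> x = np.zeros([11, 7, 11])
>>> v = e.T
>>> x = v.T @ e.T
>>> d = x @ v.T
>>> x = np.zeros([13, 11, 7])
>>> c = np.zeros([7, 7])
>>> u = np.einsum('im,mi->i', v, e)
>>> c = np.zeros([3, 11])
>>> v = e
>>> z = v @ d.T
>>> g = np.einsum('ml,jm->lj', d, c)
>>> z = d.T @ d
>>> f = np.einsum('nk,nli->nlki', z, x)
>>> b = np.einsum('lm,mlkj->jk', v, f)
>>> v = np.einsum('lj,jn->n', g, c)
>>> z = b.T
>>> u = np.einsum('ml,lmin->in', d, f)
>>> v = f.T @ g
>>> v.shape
(7, 13, 11, 3)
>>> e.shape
(11, 13)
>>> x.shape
(13, 11, 7)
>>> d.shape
(11, 13)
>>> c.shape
(3, 11)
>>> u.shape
(13, 7)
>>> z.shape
(13, 7)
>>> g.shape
(13, 3)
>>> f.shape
(13, 11, 13, 7)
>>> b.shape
(7, 13)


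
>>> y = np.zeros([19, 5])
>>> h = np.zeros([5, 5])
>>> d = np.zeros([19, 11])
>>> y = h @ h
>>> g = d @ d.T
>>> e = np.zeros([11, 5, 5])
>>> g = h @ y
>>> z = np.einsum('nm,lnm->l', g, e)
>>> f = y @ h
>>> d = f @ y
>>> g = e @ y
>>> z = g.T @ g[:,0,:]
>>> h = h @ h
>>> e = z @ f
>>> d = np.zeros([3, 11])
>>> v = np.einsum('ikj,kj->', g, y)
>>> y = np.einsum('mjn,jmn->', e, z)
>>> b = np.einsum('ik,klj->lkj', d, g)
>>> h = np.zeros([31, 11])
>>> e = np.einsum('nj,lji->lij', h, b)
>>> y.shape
()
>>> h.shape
(31, 11)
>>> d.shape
(3, 11)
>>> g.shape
(11, 5, 5)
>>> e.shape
(5, 5, 11)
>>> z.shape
(5, 5, 5)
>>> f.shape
(5, 5)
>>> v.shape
()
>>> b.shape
(5, 11, 5)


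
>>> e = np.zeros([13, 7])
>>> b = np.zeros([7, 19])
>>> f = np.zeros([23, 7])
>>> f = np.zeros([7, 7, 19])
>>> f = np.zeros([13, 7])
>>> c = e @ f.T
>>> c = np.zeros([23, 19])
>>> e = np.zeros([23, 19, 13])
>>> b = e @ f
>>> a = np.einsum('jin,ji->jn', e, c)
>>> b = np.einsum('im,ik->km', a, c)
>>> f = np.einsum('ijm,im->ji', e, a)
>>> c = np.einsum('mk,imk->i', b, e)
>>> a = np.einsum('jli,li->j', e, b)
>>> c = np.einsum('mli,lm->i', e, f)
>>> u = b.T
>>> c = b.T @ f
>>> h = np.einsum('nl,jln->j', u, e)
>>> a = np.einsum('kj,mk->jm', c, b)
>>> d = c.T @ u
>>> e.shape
(23, 19, 13)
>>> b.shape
(19, 13)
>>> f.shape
(19, 23)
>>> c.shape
(13, 23)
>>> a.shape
(23, 19)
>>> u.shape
(13, 19)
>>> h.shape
(23,)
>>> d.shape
(23, 19)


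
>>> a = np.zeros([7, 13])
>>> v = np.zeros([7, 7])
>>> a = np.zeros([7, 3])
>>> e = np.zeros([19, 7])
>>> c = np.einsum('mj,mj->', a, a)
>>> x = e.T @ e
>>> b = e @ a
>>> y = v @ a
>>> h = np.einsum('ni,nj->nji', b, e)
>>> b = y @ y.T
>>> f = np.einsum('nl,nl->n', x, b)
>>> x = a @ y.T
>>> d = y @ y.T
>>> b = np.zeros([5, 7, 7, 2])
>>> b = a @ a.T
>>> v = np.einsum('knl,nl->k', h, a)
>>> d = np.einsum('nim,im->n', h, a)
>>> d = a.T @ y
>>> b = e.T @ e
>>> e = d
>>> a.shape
(7, 3)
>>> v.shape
(19,)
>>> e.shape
(3, 3)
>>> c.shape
()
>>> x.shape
(7, 7)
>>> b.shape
(7, 7)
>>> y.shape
(7, 3)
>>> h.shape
(19, 7, 3)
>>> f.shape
(7,)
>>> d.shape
(3, 3)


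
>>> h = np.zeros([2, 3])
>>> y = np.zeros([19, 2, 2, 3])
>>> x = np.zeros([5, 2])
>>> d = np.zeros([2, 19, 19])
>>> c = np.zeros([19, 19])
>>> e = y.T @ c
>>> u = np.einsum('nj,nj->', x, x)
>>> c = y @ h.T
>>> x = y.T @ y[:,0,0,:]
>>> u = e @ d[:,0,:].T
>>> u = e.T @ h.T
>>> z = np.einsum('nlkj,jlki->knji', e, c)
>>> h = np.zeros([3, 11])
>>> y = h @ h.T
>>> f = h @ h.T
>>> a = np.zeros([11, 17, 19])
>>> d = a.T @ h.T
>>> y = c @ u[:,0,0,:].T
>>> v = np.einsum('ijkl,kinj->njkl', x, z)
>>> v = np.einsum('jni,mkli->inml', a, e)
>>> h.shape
(3, 11)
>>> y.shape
(19, 2, 2, 19)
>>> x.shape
(3, 2, 2, 3)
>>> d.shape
(19, 17, 3)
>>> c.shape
(19, 2, 2, 2)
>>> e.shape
(3, 2, 2, 19)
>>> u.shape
(19, 2, 2, 2)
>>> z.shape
(2, 3, 19, 2)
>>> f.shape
(3, 3)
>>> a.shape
(11, 17, 19)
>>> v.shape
(19, 17, 3, 2)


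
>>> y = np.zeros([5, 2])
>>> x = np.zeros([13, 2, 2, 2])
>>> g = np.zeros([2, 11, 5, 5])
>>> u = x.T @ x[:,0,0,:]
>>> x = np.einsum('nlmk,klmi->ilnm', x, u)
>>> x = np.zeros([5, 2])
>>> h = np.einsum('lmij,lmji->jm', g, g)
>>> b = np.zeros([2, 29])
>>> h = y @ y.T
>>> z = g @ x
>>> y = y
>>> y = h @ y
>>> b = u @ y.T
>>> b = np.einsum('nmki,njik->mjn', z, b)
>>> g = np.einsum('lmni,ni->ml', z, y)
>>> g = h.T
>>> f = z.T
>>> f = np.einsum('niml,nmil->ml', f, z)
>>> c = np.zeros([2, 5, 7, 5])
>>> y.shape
(5, 2)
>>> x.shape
(5, 2)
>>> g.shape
(5, 5)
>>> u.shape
(2, 2, 2, 2)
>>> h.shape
(5, 5)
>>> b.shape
(11, 2, 2)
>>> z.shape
(2, 11, 5, 2)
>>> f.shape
(11, 2)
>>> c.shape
(2, 5, 7, 5)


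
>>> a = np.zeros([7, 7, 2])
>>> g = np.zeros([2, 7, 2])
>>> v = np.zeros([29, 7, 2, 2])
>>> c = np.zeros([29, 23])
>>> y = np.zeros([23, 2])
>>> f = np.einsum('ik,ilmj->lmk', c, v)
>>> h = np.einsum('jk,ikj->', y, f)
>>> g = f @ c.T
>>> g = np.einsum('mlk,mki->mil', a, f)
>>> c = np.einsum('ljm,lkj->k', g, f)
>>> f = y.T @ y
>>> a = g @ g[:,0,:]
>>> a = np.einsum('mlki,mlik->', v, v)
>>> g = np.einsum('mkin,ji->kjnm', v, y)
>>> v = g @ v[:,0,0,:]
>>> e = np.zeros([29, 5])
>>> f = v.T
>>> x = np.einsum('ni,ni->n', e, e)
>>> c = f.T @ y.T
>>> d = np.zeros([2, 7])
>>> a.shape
()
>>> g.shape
(7, 23, 2, 29)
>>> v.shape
(7, 23, 2, 2)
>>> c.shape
(7, 23, 2, 23)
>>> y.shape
(23, 2)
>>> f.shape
(2, 2, 23, 7)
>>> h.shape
()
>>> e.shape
(29, 5)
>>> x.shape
(29,)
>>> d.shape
(2, 7)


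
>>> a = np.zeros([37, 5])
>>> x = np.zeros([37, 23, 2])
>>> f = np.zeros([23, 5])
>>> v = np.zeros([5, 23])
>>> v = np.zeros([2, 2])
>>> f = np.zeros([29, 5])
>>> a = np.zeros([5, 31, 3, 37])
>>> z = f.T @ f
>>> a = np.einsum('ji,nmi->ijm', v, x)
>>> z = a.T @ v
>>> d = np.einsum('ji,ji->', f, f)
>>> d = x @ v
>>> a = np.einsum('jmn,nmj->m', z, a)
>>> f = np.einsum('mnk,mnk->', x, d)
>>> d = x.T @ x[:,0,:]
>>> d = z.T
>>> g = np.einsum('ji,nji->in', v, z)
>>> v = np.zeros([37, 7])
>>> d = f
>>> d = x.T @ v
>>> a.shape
(2,)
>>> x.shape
(37, 23, 2)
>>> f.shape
()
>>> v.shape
(37, 7)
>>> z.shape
(23, 2, 2)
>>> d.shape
(2, 23, 7)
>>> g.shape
(2, 23)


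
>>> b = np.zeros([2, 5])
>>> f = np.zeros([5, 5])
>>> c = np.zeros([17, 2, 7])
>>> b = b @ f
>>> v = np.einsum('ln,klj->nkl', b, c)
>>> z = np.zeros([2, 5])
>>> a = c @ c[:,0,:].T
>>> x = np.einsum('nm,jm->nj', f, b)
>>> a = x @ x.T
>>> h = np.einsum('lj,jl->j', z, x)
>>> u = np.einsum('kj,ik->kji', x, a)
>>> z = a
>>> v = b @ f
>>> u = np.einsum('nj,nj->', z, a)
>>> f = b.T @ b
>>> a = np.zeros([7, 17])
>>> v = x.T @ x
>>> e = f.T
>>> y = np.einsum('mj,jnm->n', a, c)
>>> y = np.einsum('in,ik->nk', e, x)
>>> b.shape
(2, 5)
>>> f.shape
(5, 5)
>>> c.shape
(17, 2, 7)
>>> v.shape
(2, 2)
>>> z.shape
(5, 5)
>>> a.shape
(7, 17)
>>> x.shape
(5, 2)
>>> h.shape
(5,)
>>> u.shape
()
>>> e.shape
(5, 5)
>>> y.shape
(5, 2)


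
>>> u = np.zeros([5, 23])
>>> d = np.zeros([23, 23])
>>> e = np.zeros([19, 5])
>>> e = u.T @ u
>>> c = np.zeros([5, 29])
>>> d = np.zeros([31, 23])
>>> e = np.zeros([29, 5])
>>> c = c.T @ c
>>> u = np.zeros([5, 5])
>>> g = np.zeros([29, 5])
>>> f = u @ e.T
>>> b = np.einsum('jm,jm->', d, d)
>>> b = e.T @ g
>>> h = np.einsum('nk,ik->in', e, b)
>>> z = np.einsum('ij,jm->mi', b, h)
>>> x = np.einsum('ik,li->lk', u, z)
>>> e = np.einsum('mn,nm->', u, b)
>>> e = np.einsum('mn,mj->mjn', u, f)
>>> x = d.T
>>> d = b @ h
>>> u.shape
(5, 5)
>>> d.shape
(5, 29)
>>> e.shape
(5, 29, 5)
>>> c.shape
(29, 29)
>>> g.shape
(29, 5)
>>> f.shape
(5, 29)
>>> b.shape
(5, 5)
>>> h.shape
(5, 29)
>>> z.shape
(29, 5)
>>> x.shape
(23, 31)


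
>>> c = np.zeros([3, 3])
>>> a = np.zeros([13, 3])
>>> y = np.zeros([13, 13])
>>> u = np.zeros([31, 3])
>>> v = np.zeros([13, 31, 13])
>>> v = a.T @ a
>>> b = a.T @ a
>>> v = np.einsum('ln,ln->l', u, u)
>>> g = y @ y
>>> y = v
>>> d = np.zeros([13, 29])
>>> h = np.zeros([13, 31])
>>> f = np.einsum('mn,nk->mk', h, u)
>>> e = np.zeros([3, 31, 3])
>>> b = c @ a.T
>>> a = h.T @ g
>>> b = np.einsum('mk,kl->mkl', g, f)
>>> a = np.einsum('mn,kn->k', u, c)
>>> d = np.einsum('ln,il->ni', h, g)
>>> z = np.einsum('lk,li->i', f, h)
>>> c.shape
(3, 3)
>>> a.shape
(3,)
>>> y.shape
(31,)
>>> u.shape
(31, 3)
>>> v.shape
(31,)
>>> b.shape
(13, 13, 3)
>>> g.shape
(13, 13)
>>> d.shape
(31, 13)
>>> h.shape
(13, 31)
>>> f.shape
(13, 3)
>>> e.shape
(3, 31, 3)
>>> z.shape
(31,)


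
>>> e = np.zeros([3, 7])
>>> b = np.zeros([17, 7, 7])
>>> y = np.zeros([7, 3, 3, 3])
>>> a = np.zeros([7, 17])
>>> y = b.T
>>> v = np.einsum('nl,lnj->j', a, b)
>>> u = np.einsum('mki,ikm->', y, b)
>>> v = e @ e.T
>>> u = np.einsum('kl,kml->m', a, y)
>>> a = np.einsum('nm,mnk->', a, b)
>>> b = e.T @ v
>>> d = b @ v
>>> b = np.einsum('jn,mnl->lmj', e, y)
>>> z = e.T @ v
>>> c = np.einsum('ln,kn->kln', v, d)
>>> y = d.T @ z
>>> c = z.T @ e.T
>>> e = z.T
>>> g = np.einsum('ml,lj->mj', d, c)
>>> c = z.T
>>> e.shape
(3, 7)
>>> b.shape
(17, 7, 3)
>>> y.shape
(3, 3)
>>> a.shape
()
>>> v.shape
(3, 3)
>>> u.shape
(7,)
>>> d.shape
(7, 3)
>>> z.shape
(7, 3)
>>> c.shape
(3, 7)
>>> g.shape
(7, 3)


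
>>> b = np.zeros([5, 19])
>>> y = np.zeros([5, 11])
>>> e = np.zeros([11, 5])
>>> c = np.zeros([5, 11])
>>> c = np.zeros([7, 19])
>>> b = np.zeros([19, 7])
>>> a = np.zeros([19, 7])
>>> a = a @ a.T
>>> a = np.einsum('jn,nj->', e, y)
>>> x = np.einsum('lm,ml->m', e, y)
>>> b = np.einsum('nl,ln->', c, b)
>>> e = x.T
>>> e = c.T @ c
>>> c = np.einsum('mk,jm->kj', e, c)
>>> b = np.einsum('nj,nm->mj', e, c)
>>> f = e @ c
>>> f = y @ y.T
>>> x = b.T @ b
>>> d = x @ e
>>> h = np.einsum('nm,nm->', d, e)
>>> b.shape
(7, 19)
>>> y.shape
(5, 11)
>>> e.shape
(19, 19)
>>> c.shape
(19, 7)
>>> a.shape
()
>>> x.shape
(19, 19)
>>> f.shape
(5, 5)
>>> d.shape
(19, 19)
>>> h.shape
()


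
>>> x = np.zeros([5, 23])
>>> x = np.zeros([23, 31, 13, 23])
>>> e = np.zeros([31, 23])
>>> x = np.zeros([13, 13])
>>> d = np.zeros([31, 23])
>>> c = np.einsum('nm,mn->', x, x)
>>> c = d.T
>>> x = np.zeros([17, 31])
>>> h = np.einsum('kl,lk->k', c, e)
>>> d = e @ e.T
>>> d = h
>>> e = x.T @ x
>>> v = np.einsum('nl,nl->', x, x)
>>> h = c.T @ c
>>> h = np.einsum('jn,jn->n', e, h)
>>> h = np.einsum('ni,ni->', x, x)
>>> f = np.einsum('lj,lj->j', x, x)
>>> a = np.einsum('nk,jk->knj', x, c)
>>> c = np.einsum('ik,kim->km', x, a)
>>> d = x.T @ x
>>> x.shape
(17, 31)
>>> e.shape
(31, 31)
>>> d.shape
(31, 31)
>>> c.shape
(31, 23)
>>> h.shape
()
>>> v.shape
()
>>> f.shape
(31,)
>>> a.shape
(31, 17, 23)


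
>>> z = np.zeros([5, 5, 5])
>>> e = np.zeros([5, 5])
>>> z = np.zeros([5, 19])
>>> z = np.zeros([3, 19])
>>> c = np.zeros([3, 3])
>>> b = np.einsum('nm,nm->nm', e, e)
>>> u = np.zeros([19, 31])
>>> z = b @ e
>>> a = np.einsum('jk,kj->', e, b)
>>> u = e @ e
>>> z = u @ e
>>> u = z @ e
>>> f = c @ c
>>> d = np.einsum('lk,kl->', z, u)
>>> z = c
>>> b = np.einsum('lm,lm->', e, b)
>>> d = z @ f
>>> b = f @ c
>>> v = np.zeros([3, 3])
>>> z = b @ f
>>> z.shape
(3, 3)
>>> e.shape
(5, 5)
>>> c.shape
(3, 3)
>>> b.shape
(3, 3)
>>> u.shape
(5, 5)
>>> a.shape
()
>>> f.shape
(3, 3)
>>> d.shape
(3, 3)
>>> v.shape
(3, 3)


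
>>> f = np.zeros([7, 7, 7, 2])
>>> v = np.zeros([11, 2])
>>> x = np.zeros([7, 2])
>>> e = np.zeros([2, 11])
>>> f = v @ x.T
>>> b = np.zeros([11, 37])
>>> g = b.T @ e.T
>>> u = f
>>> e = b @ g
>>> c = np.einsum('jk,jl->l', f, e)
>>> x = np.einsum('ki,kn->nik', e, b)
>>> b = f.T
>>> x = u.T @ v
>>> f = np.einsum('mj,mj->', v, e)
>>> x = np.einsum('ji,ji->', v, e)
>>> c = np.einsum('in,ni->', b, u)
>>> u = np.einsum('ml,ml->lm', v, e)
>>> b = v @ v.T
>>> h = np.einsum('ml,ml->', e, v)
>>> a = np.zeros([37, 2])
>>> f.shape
()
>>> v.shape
(11, 2)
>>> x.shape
()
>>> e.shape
(11, 2)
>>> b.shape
(11, 11)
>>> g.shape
(37, 2)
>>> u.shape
(2, 11)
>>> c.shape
()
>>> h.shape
()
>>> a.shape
(37, 2)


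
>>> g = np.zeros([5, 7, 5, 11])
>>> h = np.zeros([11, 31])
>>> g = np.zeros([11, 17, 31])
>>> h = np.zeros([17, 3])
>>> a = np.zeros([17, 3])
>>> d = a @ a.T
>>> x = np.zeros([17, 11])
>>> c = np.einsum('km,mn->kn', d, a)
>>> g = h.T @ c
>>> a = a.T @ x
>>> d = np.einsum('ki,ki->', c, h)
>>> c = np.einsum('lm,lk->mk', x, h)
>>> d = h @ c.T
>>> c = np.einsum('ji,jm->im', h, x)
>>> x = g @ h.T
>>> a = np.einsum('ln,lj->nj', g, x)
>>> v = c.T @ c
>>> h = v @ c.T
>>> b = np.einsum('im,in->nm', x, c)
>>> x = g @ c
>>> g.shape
(3, 3)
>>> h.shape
(11, 3)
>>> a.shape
(3, 17)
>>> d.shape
(17, 11)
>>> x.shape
(3, 11)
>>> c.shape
(3, 11)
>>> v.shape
(11, 11)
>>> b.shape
(11, 17)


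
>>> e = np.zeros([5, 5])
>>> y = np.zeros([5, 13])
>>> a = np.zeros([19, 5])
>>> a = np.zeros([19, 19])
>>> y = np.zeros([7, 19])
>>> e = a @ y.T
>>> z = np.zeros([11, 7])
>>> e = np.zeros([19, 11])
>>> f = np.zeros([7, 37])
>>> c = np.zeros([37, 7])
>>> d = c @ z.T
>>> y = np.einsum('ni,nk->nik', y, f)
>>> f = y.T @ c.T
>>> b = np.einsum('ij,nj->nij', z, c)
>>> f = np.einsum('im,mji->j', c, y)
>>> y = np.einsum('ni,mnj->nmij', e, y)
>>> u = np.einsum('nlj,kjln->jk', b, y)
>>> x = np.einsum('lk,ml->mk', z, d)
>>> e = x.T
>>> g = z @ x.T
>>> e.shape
(7, 37)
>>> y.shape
(19, 7, 11, 37)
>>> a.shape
(19, 19)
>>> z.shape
(11, 7)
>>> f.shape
(19,)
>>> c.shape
(37, 7)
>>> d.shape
(37, 11)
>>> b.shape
(37, 11, 7)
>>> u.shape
(7, 19)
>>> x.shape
(37, 7)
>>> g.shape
(11, 37)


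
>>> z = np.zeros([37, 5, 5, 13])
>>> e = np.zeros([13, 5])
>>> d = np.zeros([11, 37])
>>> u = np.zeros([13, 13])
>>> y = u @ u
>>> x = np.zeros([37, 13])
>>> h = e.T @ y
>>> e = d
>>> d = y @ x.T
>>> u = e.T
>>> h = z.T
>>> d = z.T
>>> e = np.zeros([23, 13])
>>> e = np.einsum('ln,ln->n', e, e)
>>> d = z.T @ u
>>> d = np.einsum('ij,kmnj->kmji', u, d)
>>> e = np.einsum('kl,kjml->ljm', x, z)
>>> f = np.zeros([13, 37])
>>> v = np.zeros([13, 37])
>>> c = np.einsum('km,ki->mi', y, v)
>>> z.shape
(37, 5, 5, 13)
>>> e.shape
(13, 5, 5)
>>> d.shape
(13, 5, 11, 37)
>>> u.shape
(37, 11)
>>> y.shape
(13, 13)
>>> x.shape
(37, 13)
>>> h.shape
(13, 5, 5, 37)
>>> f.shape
(13, 37)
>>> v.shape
(13, 37)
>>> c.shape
(13, 37)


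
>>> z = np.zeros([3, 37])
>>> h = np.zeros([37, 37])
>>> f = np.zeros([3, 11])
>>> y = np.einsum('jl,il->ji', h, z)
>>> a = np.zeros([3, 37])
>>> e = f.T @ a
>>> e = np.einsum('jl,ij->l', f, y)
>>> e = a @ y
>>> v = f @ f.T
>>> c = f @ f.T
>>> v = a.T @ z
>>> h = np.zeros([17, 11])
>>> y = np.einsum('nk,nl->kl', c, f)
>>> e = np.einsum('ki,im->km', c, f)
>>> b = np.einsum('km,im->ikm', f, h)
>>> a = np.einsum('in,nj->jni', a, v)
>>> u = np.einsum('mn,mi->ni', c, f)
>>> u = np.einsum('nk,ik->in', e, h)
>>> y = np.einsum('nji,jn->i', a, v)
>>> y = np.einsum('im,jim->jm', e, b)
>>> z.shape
(3, 37)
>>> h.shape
(17, 11)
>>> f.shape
(3, 11)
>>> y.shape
(17, 11)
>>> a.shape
(37, 37, 3)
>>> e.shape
(3, 11)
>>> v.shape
(37, 37)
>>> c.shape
(3, 3)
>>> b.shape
(17, 3, 11)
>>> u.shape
(17, 3)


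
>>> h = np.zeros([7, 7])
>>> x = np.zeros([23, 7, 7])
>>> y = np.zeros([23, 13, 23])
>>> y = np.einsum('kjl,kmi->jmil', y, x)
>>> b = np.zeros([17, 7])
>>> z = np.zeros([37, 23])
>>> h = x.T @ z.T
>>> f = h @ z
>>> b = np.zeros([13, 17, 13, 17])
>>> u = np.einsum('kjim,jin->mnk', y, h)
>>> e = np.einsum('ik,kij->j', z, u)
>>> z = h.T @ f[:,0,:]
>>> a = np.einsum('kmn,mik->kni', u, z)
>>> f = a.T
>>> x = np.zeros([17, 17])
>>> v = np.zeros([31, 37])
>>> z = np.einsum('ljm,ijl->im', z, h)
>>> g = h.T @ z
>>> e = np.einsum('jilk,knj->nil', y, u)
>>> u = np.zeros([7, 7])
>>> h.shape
(7, 7, 37)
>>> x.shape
(17, 17)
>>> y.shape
(13, 7, 7, 23)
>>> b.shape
(13, 17, 13, 17)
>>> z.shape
(7, 23)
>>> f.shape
(7, 13, 23)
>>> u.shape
(7, 7)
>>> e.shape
(37, 7, 7)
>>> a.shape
(23, 13, 7)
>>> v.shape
(31, 37)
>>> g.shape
(37, 7, 23)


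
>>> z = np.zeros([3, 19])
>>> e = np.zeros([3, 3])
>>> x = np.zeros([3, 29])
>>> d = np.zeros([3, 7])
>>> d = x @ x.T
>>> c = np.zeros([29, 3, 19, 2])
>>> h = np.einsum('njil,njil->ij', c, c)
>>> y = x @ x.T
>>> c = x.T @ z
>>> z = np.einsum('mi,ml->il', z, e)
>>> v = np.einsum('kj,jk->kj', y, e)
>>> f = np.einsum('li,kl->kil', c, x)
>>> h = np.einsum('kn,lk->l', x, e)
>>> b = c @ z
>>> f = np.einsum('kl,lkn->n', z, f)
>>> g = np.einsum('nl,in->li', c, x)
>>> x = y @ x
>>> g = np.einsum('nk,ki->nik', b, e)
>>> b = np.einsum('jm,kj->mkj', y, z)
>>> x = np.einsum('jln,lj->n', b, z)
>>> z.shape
(19, 3)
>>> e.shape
(3, 3)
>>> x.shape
(3,)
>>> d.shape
(3, 3)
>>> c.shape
(29, 19)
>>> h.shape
(3,)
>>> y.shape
(3, 3)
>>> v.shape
(3, 3)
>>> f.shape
(29,)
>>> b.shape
(3, 19, 3)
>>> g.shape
(29, 3, 3)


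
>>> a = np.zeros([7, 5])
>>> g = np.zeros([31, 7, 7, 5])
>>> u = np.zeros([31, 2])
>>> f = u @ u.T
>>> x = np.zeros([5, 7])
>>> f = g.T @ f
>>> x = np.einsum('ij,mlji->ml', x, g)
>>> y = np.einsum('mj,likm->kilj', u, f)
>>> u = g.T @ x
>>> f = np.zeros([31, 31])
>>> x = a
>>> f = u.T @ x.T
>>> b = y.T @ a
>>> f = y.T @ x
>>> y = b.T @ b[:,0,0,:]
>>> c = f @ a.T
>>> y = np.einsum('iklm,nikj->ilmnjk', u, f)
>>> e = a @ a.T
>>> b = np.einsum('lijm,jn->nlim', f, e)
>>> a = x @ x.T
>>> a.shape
(7, 7)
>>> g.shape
(31, 7, 7, 5)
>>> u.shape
(5, 7, 7, 7)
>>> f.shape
(2, 5, 7, 5)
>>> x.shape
(7, 5)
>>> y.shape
(5, 7, 7, 2, 5, 7)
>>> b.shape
(7, 2, 5, 5)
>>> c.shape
(2, 5, 7, 7)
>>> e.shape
(7, 7)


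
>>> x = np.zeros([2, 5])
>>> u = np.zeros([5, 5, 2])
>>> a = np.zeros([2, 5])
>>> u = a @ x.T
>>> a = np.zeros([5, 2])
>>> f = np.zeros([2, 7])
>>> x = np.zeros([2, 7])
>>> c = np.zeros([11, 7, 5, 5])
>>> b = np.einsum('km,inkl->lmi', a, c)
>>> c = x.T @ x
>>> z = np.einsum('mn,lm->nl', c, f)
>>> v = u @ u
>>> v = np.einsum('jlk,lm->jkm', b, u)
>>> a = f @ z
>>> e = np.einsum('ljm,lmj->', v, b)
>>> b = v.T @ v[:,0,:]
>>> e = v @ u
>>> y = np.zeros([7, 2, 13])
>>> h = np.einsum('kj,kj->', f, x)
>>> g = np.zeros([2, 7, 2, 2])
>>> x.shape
(2, 7)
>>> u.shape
(2, 2)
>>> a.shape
(2, 2)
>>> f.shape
(2, 7)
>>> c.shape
(7, 7)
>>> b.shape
(2, 11, 2)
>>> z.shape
(7, 2)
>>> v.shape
(5, 11, 2)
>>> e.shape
(5, 11, 2)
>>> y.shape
(7, 2, 13)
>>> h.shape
()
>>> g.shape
(2, 7, 2, 2)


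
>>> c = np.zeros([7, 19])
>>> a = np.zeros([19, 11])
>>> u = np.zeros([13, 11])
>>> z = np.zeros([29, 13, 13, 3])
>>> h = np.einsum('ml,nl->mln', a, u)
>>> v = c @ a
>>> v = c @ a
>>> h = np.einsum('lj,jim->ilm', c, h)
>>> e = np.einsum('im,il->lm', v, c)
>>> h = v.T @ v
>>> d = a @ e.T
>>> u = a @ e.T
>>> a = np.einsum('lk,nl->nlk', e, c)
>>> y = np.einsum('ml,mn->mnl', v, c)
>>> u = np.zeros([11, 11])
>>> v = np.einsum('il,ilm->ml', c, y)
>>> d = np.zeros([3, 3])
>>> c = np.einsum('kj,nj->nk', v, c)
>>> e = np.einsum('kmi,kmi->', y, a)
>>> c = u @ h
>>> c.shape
(11, 11)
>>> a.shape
(7, 19, 11)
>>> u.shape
(11, 11)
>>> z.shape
(29, 13, 13, 3)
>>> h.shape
(11, 11)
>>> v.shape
(11, 19)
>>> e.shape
()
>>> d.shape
(3, 3)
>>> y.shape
(7, 19, 11)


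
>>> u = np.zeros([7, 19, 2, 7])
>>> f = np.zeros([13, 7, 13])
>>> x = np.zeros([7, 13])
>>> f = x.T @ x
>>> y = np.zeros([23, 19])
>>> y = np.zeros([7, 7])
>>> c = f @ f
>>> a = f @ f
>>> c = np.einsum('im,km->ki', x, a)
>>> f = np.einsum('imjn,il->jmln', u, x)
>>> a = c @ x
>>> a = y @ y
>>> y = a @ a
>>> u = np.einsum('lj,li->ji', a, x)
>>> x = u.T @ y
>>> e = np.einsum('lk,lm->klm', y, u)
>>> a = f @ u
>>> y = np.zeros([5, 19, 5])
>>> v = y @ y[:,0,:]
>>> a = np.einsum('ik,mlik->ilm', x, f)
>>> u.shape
(7, 13)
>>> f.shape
(2, 19, 13, 7)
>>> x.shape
(13, 7)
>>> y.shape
(5, 19, 5)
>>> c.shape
(13, 7)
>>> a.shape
(13, 19, 2)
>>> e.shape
(7, 7, 13)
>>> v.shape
(5, 19, 5)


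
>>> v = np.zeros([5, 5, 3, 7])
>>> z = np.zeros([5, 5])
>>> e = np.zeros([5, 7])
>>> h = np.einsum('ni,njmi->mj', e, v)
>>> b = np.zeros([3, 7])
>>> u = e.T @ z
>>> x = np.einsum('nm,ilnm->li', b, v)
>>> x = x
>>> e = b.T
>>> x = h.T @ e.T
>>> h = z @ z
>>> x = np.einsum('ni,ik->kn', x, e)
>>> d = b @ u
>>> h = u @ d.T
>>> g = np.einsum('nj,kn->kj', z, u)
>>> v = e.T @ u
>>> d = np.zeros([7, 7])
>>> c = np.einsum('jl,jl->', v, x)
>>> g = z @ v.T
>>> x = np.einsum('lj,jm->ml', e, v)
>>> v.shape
(3, 5)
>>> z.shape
(5, 5)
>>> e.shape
(7, 3)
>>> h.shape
(7, 3)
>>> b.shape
(3, 7)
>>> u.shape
(7, 5)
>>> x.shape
(5, 7)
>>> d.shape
(7, 7)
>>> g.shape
(5, 3)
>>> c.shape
()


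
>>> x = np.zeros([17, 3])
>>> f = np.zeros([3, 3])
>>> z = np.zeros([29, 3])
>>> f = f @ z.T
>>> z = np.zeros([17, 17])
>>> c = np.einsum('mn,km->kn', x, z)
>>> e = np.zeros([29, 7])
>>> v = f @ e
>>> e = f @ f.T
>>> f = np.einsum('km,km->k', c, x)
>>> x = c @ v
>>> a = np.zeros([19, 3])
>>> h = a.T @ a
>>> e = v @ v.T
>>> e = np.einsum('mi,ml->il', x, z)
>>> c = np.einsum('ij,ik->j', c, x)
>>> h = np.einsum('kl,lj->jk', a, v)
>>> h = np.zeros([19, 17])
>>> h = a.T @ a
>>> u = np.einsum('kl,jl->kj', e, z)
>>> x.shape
(17, 7)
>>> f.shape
(17,)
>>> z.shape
(17, 17)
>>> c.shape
(3,)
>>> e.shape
(7, 17)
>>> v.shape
(3, 7)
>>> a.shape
(19, 3)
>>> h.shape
(3, 3)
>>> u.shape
(7, 17)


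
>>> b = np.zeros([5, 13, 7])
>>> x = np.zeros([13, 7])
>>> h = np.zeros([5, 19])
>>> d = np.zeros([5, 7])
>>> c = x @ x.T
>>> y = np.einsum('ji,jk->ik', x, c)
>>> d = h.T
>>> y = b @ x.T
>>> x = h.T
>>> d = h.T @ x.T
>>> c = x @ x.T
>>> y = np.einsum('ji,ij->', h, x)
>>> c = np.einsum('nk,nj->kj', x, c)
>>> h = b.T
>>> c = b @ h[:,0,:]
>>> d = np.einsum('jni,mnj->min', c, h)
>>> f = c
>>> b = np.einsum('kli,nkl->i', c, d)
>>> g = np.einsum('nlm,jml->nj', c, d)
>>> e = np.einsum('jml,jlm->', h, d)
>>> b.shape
(5,)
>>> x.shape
(19, 5)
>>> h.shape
(7, 13, 5)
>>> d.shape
(7, 5, 13)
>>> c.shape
(5, 13, 5)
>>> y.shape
()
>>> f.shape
(5, 13, 5)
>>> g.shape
(5, 7)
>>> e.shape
()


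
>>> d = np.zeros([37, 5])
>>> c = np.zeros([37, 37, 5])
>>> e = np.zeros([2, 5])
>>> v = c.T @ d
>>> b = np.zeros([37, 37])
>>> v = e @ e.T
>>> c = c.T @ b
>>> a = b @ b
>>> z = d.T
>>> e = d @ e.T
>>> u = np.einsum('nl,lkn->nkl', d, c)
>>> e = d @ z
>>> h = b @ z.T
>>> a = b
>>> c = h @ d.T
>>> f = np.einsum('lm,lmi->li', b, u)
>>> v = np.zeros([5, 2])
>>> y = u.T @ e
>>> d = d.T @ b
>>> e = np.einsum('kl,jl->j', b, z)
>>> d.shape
(5, 37)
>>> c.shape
(37, 37)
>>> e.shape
(5,)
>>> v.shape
(5, 2)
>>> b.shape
(37, 37)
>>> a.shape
(37, 37)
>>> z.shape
(5, 37)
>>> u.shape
(37, 37, 5)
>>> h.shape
(37, 5)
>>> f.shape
(37, 5)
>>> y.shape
(5, 37, 37)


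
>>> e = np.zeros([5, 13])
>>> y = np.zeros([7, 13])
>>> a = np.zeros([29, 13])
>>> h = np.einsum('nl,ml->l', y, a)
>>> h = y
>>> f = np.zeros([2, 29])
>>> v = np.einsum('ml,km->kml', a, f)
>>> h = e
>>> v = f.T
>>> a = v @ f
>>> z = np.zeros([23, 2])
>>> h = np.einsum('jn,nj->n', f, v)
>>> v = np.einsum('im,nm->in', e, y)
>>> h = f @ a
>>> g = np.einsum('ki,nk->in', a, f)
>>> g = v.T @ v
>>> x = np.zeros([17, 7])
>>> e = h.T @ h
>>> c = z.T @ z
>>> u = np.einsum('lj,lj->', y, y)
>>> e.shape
(29, 29)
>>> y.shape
(7, 13)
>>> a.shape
(29, 29)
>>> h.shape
(2, 29)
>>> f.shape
(2, 29)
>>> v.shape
(5, 7)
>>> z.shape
(23, 2)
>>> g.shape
(7, 7)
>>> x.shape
(17, 7)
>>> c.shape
(2, 2)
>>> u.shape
()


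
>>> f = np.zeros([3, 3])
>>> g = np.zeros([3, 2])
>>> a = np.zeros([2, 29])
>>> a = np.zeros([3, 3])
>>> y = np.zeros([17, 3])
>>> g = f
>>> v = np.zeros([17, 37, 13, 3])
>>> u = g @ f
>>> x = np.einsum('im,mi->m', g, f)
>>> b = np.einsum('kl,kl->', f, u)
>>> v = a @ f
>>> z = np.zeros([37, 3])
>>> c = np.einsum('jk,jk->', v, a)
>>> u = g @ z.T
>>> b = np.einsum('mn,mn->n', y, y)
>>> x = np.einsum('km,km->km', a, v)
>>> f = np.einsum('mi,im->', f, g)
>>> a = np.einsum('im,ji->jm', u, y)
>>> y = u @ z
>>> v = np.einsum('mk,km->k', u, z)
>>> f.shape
()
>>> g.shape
(3, 3)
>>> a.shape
(17, 37)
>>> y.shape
(3, 3)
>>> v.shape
(37,)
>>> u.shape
(3, 37)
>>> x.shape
(3, 3)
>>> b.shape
(3,)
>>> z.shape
(37, 3)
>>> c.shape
()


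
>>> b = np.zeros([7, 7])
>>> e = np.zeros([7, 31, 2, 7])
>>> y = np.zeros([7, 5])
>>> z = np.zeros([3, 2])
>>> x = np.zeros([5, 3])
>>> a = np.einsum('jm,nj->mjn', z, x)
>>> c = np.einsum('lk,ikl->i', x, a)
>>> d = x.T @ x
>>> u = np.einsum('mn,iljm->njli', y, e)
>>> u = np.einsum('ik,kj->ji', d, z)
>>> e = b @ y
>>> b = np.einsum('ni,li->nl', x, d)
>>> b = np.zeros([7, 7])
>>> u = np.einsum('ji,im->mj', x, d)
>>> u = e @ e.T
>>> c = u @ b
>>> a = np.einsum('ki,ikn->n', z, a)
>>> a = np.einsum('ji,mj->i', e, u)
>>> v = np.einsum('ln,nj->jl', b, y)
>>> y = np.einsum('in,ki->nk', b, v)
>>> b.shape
(7, 7)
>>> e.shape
(7, 5)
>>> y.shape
(7, 5)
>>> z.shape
(3, 2)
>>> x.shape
(5, 3)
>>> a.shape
(5,)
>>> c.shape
(7, 7)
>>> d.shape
(3, 3)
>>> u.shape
(7, 7)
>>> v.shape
(5, 7)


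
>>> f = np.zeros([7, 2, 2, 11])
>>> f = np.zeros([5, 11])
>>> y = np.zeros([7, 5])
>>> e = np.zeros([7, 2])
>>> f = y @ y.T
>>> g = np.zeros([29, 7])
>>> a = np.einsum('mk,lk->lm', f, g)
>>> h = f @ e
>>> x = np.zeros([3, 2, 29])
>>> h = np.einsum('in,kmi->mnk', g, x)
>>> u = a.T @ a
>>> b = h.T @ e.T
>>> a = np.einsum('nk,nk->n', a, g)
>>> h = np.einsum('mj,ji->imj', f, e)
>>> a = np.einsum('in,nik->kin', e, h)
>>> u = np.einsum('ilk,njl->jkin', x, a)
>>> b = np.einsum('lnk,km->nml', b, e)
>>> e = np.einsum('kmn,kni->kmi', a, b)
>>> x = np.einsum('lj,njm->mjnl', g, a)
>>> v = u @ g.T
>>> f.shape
(7, 7)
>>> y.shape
(7, 5)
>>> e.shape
(7, 7, 3)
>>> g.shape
(29, 7)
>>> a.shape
(7, 7, 2)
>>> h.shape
(2, 7, 7)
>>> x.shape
(2, 7, 7, 29)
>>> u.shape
(7, 29, 3, 7)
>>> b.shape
(7, 2, 3)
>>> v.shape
(7, 29, 3, 29)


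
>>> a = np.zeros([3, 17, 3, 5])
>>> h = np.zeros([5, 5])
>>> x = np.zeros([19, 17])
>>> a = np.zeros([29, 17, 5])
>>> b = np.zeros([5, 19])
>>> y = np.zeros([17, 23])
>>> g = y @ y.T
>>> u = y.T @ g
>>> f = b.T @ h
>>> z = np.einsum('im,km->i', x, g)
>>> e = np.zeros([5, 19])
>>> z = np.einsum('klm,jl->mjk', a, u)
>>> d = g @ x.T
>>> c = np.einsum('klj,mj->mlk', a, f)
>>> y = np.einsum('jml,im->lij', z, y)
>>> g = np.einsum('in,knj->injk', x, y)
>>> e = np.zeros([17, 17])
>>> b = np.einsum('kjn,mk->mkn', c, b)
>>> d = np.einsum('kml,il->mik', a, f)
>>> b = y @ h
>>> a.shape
(29, 17, 5)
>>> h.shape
(5, 5)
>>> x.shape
(19, 17)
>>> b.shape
(29, 17, 5)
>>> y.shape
(29, 17, 5)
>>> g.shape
(19, 17, 5, 29)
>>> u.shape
(23, 17)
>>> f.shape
(19, 5)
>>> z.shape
(5, 23, 29)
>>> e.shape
(17, 17)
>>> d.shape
(17, 19, 29)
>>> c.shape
(19, 17, 29)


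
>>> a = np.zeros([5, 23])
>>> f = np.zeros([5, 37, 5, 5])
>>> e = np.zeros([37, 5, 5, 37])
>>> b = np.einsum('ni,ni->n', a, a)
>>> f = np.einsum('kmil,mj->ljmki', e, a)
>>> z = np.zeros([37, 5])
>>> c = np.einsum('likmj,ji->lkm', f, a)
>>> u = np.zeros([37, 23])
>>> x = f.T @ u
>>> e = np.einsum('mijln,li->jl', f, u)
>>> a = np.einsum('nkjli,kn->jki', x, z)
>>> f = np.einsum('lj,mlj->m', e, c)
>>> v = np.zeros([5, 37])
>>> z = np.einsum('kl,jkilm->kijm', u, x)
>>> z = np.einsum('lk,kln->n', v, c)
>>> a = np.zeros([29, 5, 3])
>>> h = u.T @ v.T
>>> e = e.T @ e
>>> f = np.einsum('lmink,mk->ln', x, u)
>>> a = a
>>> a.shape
(29, 5, 3)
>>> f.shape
(5, 23)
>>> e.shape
(37, 37)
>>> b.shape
(5,)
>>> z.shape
(37,)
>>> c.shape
(37, 5, 37)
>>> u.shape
(37, 23)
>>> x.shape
(5, 37, 5, 23, 23)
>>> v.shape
(5, 37)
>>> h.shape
(23, 5)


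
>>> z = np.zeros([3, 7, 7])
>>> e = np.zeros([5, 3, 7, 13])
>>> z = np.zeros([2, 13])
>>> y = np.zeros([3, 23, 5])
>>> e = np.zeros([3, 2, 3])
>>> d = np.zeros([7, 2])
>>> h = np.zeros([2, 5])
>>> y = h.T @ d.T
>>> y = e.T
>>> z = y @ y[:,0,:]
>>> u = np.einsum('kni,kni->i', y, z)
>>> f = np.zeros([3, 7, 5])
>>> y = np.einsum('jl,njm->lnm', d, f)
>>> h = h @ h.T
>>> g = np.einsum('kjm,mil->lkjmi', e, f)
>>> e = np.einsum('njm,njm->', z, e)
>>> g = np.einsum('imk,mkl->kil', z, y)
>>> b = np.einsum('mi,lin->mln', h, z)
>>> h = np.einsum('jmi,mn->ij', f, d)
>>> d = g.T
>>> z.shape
(3, 2, 3)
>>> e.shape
()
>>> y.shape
(2, 3, 5)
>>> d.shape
(5, 3, 3)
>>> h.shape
(5, 3)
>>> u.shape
(3,)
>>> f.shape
(3, 7, 5)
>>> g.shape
(3, 3, 5)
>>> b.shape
(2, 3, 3)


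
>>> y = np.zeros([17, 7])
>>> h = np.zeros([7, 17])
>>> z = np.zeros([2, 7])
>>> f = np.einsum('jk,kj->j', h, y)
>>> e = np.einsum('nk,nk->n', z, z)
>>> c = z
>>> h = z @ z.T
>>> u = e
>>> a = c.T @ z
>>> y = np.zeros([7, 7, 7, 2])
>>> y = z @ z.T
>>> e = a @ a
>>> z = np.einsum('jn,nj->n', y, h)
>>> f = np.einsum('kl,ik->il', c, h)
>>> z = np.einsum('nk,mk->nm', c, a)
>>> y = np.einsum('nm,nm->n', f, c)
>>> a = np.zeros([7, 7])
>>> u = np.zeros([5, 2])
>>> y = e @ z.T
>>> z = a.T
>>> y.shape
(7, 2)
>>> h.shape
(2, 2)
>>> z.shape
(7, 7)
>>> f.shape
(2, 7)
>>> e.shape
(7, 7)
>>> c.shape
(2, 7)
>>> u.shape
(5, 2)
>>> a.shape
(7, 7)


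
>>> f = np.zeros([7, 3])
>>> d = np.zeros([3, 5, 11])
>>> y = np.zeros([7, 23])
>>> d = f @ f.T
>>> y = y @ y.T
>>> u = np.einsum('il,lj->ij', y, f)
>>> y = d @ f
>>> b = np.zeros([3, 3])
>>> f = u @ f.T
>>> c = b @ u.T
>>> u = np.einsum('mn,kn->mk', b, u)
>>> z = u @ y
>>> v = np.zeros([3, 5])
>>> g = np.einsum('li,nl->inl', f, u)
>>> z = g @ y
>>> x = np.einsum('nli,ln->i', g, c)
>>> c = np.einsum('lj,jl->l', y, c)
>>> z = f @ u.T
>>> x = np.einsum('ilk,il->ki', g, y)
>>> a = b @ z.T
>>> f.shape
(7, 7)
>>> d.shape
(7, 7)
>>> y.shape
(7, 3)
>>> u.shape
(3, 7)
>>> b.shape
(3, 3)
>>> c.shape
(7,)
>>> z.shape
(7, 3)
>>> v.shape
(3, 5)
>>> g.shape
(7, 3, 7)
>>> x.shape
(7, 7)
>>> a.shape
(3, 7)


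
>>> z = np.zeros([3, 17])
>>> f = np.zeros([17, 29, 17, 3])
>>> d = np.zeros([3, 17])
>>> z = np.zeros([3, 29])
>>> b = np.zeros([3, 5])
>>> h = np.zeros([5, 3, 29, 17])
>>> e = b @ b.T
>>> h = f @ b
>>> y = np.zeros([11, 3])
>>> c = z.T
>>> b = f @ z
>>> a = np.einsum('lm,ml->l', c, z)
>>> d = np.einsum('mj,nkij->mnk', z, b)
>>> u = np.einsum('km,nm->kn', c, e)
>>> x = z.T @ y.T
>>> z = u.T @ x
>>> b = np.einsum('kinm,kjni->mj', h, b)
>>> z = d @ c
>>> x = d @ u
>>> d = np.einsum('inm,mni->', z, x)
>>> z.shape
(3, 17, 3)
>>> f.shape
(17, 29, 17, 3)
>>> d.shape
()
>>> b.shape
(5, 29)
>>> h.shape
(17, 29, 17, 5)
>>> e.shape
(3, 3)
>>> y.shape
(11, 3)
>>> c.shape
(29, 3)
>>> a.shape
(29,)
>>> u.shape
(29, 3)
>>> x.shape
(3, 17, 3)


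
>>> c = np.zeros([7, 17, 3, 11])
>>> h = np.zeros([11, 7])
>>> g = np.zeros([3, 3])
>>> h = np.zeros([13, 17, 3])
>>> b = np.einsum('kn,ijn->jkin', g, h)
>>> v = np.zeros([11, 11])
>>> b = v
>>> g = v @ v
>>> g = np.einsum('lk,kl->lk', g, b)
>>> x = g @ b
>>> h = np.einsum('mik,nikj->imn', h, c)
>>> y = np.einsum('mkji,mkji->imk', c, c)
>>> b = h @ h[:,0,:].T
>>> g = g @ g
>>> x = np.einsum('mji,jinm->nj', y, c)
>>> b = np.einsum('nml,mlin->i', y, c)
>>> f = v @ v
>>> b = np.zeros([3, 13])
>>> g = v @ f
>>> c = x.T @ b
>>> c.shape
(7, 13)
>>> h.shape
(17, 13, 7)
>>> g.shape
(11, 11)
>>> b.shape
(3, 13)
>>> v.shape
(11, 11)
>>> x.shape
(3, 7)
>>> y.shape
(11, 7, 17)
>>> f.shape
(11, 11)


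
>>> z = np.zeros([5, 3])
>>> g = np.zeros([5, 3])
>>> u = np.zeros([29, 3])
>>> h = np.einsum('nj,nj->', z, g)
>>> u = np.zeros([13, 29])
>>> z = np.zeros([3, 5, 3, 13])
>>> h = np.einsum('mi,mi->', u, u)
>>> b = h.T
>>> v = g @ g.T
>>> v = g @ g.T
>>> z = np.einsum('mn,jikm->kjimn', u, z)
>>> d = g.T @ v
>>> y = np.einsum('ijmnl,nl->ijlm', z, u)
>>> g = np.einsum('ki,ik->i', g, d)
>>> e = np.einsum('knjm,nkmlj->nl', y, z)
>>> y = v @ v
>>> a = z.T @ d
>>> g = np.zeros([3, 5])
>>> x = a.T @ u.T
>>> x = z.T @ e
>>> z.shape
(3, 3, 5, 13, 29)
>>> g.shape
(3, 5)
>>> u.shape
(13, 29)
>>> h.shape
()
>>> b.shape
()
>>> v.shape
(5, 5)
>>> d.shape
(3, 5)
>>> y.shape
(5, 5)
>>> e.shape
(3, 13)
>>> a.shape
(29, 13, 5, 3, 5)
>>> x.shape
(29, 13, 5, 3, 13)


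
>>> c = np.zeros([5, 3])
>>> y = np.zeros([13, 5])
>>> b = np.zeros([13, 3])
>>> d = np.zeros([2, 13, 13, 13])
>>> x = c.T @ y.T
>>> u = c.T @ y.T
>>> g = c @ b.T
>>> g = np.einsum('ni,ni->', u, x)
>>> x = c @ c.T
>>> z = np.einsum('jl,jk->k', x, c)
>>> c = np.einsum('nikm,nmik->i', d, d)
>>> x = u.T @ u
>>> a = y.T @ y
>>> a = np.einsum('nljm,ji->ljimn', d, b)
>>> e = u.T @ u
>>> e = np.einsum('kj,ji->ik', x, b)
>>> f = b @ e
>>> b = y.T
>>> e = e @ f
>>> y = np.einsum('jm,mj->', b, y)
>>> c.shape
(13,)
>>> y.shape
()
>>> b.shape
(5, 13)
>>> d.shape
(2, 13, 13, 13)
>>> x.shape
(13, 13)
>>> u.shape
(3, 13)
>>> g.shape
()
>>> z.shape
(3,)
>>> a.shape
(13, 13, 3, 13, 2)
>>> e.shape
(3, 13)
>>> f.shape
(13, 13)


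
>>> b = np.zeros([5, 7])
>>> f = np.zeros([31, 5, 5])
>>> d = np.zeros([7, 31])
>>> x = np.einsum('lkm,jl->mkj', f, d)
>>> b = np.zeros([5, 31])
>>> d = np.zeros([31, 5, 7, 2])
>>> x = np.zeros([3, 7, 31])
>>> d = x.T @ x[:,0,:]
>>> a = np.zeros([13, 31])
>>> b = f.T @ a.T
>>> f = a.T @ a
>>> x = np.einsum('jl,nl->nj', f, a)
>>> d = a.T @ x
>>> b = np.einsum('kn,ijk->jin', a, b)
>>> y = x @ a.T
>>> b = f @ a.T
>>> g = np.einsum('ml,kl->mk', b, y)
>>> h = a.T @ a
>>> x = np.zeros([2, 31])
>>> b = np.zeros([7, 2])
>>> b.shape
(7, 2)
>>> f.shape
(31, 31)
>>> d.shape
(31, 31)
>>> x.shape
(2, 31)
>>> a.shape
(13, 31)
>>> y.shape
(13, 13)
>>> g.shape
(31, 13)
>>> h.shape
(31, 31)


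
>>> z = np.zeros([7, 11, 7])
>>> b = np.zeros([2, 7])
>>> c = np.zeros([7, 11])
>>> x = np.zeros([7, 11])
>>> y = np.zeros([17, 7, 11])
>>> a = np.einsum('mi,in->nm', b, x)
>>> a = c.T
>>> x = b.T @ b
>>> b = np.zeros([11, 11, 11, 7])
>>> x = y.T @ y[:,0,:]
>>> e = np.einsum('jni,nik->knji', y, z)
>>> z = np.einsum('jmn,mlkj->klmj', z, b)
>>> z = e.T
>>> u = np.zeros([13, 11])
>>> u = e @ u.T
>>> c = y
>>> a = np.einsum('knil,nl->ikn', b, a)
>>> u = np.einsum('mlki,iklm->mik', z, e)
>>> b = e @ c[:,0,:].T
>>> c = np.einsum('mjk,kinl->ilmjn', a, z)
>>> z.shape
(11, 17, 7, 7)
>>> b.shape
(7, 7, 17, 17)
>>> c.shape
(17, 7, 11, 11, 7)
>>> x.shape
(11, 7, 11)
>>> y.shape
(17, 7, 11)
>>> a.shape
(11, 11, 11)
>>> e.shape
(7, 7, 17, 11)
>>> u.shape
(11, 7, 7)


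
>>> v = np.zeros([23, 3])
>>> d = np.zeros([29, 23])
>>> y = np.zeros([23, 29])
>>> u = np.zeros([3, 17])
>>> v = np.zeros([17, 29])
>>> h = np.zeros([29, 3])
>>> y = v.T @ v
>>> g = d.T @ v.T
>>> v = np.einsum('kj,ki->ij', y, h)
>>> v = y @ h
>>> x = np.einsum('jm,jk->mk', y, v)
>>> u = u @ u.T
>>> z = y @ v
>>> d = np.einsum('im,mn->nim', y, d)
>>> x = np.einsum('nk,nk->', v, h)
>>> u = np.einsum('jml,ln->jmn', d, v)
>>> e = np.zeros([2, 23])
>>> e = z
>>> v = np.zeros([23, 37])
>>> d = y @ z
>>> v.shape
(23, 37)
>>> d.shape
(29, 3)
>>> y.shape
(29, 29)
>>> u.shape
(23, 29, 3)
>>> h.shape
(29, 3)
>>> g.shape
(23, 17)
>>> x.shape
()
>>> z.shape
(29, 3)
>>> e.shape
(29, 3)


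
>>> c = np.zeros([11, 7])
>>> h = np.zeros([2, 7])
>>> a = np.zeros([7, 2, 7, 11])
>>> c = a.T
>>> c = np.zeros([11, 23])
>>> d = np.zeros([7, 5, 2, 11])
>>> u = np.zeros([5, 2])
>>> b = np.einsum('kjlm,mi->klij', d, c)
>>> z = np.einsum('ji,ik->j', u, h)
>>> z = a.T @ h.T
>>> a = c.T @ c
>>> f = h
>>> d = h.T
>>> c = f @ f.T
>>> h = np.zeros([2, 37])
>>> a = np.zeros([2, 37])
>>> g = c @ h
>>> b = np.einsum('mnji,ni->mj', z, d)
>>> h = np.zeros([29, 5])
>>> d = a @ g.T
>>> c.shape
(2, 2)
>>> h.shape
(29, 5)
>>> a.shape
(2, 37)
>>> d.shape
(2, 2)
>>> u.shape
(5, 2)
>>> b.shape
(11, 2)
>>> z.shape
(11, 7, 2, 2)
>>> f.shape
(2, 7)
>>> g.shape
(2, 37)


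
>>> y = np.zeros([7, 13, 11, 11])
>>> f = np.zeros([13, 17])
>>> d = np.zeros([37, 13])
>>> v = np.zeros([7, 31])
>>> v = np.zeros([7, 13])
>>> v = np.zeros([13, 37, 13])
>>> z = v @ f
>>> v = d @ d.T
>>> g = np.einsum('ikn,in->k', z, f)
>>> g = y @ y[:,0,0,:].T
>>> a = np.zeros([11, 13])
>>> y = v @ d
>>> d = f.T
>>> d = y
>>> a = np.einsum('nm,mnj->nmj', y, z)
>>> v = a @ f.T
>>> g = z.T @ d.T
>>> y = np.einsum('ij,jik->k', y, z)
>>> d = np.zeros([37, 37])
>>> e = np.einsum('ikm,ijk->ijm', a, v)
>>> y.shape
(17,)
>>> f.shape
(13, 17)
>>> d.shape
(37, 37)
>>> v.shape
(37, 13, 13)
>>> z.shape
(13, 37, 17)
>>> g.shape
(17, 37, 37)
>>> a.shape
(37, 13, 17)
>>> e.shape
(37, 13, 17)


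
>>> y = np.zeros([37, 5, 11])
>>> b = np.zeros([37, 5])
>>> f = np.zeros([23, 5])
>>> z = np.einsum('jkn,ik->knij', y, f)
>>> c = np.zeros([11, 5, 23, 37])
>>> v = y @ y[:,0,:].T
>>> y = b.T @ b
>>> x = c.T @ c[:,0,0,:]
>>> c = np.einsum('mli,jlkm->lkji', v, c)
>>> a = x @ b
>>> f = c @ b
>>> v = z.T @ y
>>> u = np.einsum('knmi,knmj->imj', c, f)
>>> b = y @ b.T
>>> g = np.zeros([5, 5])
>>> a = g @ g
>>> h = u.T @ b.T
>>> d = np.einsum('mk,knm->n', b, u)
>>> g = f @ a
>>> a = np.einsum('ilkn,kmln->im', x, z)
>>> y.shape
(5, 5)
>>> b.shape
(5, 37)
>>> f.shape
(5, 23, 11, 5)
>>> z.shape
(5, 11, 23, 37)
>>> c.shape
(5, 23, 11, 37)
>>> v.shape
(37, 23, 11, 5)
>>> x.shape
(37, 23, 5, 37)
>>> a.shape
(37, 11)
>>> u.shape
(37, 11, 5)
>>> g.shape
(5, 23, 11, 5)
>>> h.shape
(5, 11, 5)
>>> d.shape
(11,)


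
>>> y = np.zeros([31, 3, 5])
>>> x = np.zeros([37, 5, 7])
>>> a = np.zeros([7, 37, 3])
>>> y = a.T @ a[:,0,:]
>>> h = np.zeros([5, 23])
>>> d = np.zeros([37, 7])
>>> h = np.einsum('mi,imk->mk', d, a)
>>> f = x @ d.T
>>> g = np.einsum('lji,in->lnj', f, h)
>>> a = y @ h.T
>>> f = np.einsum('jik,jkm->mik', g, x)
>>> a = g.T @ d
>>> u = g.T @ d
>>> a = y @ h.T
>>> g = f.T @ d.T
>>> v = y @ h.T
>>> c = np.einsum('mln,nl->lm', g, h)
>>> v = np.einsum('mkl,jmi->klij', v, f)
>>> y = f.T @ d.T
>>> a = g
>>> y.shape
(5, 3, 37)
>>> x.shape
(37, 5, 7)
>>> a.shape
(5, 3, 37)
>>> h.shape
(37, 3)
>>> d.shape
(37, 7)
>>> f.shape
(7, 3, 5)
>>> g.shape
(5, 3, 37)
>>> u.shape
(5, 3, 7)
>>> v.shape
(37, 37, 5, 7)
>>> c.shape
(3, 5)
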